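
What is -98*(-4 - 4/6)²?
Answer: -19208/9 ≈ -2134.2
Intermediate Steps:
-98*(-4 - 4/6)² = -98*(-4 - 4*⅙)² = -98*(-4 - ⅔)² = -98*(-14/3)² = -98*196/9 = -19208/9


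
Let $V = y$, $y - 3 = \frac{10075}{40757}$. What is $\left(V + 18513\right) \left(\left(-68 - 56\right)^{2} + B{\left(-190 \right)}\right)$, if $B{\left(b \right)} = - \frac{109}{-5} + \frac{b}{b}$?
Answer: $\frac{58104806898878}{203785} \approx 2.8513 \cdot 10^{8}$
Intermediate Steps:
$y = \frac{132346}{40757}$ ($y = 3 + \frac{10075}{40757} = \frac{132346}{40757} \approx 3.2472$)
$B{\left(b \right)} = \frac{114}{5}$ ($B{\left(b \right)} = \left(-109\right) \left(- \frac{1}{5}\right) + 1 = \frac{109}{5} + 1 = \frac{114}{5}$)
$V = \frac{132346}{40757} \approx 3.2472$
$\left(V + 18513\right) \left(\left(-68 - 56\right)^{2} + B{\left(-190 \right)}\right) = \left(\frac{132346}{40757} + 18513\right) \left(\left(-68 - 56\right)^{2} + \frac{114}{5}\right) = \frac{754666687 \left(\left(-124\right)^{2} + \frac{114}{5}\right)}{40757} = \frac{754666687 \left(15376 + \frac{114}{5}\right)}{40757} = \frac{754666687}{40757} \cdot \frac{76994}{5} = \frac{58104806898878}{203785}$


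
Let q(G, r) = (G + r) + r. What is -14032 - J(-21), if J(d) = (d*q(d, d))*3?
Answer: -18001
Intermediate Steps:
q(G, r) = G + 2*r
J(d) = 9*d² (J(d) = (d*(d + 2*d))*3 = (d*(3*d))*3 = (3*d²)*3 = 9*d²)
-14032 - J(-21) = -14032 - 9*(-21)² = -14032 - 9*441 = -14032 - 1*3969 = -14032 - 3969 = -18001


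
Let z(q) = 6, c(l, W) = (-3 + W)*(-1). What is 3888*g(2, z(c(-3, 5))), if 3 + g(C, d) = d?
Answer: 11664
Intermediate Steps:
c(l, W) = 3 - W
g(C, d) = -3 + d
3888*g(2, z(c(-3, 5))) = 3888*(-3 + 6) = 3888*3 = 11664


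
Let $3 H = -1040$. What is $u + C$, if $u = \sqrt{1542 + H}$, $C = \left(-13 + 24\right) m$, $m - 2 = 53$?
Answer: $605 + \frac{\sqrt{10758}}{3} \approx 639.57$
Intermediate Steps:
$H = - \frac{1040}{3}$ ($H = \frac{1}{3} \left(-1040\right) = - \frac{1040}{3} \approx -346.67$)
$m = 55$ ($m = 2 + 53 = 55$)
$C = 605$ ($C = \left(-13 + 24\right) 55 = 11 \cdot 55 = 605$)
$u = \frac{\sqrt{10758}}{3}$ ($u = \sqrt{1542 - \frac{1040}{3}} = \sqrt{\frac{3586}{3}} = \frac{\sqrt{10758}}{3} \approx 34.574$)
$u + C = \frac{\sqrt{10758}}{3} + 605 = 605 + \frac{\sqrt{10758}}{3}$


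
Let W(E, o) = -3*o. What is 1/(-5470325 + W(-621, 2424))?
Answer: -1/5477597 ≈ -1.8256e-7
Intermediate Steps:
1/(-5470325 + W(-621, 2424)) = 1/(-5470325 - 3*2424) = 1/(-5470325 - 7272) = 1/(-5477597) = -1/5477597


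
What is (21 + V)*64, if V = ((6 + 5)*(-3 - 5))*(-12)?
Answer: 68928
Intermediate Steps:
V = 1056 (V = (11*(-8))*(-12) = -88*(-12) = 1056)
(21 + V)*64 = (21 + 1056)*64 = 1077*64 = 68928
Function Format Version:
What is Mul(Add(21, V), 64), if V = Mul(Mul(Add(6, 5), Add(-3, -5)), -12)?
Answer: 68928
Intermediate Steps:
V = 1056 (V = Mul(Mul(11, -8), -12) = Mul(-88, -12) = 1056)
Mul(Add(21, V), 64) = Mul(Add(21, 1056), 64) = Mul(1077, 64) = 68928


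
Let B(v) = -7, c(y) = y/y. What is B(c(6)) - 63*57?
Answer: -3598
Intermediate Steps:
c(y) = 1
B(c(6)) - 63*57 = -7 - 63*57 = -7 - 3591 = -3598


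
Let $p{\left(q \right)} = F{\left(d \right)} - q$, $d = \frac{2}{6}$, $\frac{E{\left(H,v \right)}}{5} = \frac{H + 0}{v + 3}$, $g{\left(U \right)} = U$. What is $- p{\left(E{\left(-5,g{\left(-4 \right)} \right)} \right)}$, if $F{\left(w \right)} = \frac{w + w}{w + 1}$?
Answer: $\frac{49}{2} \approx 24.5$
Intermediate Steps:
$E{\left(H,v \right)} = \frac{5 H}{3 + v}$ ($E{\left(H,v \right)} = 5 \frac{H + 0}{v + 3} = 5 \frac{H}{3 + v} = \frac{5 H}{3 + v}$)
$d = \frac{1}{3}$ ($d = 2 \cdot \frac{1}{6} = \frac{1}{3} \approx 0.33333$)
$F{\left(w \right)} = \frac{2 w}{1 + w}$
$p{\left(q \right)} = \frac{1}{2} - q$ ($p{\left(q \right)} = 2 \cdot \frac{1}{3} \frac{1}{1 + \frac{1}{3}} - q = 2 \cdot \frac{1}{3} \frac{1}{\frac{4}{3}} - q = 2 \cdot \frac{1}{3} \cdot \frac{3}{4} - q = \frac{1}{2} - q$)
$- p{\left(E{\left(-5,g{\left(-4 \right)} \right)} \right)} = - (\frac{1}{2} - 5 \left(-5\right) \frac{1}{3 - 4}) = - (\frac{1}{2} - 5 \left(-5\right) \frac{1}{-1}) = - (\frac{1}{2} - 5 \left(-5\right) \left(-1\right)) = - (\frac{1}{2} - 25) = \left(-1\right) \left(- \frac{49}{2}\right) = \frac{49}{2}$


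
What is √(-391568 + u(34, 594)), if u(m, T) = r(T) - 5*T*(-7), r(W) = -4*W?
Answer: I*√373154 ≈ 610.86*I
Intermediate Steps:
u(m, T) = 31*T (u(m, T) = -4*T - 5*T*(-7) = -4*T + 35*T = 31*T)
√(-391568 + u(34, 594)) = √(-391568 + 31*594) = √(-391568 + 18414) = √(-373154) = I*√373154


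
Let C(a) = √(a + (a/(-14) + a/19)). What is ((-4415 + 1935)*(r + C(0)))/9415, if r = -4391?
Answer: 2177936/1883 ≈ 1156.6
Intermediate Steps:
C(a) = 3*√7714*√a/266 (C(a) = √(a + (a*(-1/14) + a*(1/19))) = √(a + (-a/14 + a/19)) = √(a - 5*a/266) = √(261*a/266) = 3*√7714*√a/266)
((-4415 + 1935)*(r + C(0)))/9415 = ((-4415 + 1935)*(-4391 + 3*√7714*√0/266))/9415 = -2480*(-4391 + (3/266)*√7714*0)*(1/9415) = -2480*(-4391 + 0)*(1/9415) = -2480*(-4391)*(1/9415) = 10889680*(1/9415) = 2177936/1883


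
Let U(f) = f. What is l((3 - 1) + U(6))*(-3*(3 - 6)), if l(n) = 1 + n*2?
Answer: 153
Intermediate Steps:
l(n) = 1 + 2*n
l((3 - 1) + U(6))*(-3*(3 - 6)) = (1 + 2*((3 - 1) + 6))*(-3*(3 - 6)) = (1 + 2*(2 + 6))*(-3*(-3)) = (1 + 2*8)*9 = (1 + 16)*9 = 17*9 = 153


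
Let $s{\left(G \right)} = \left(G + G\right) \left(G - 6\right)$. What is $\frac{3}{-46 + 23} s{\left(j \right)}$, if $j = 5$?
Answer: $\frac{30}{23} \approx 1.3043$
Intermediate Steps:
$s{\left(G \right)} = 2 G \left(-6 + G\right)$
$\frac{3}{-46 + 23} s{\left(j \right)} = \frac{3}{-46 + 23} \cdot 2 \cdot 5 \left(-6 + 5\right) = \frac{3}{-23} \cdot 2 \cdot 5 \left(-1\right) = 3 \left(- \frac{1}{23}\right) \left(-10\right) = \left(- \frac{3}{23}\right) \left(-10\right) = \frac{30}{23}$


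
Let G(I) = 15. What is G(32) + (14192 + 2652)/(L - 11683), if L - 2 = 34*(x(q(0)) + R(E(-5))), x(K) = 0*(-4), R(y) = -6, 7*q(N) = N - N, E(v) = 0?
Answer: 161431/11885 ≈ 13.583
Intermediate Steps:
q(N) = 0 (q(N) = (N - N)/7 = (1/7)*0 = 0)
x(K) = 0
L = -202 (L = 2 + 34*(0 - 6) = 2 + 34*(-6) = 2 - 204 = -202)
G(32) + (14192 + 2652)/(L - 11683) = 15 + (14192 + 2652)/(-202 - 11683) = 15 + 16844/(-11885) = 15 + 16844*(-1/11885) = 15 - 16844/11885 = 161431/11885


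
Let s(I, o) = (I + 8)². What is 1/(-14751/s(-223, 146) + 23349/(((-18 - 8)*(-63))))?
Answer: 25238850/351715129 ≈ 0.071759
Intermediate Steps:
s(I, o) = (8 + I)²
1/(-14751/s(-223, 146) + 23349/(((-18 - 8)*(-63)))) = 1/(-14751/(8 - 223)² + 23349/(((-18 - 8)*(-63)))) = 1/(-14751/((-215)²) + 23349/((-26*(-63)))) = 1/(-14751/46225 + 23349/1638) = 1/(-14751*1/46225 + 23349*(1/1638)) = 1/(-14751/46225 + 7783/546) = 1/(351715129/25238850) = 25238850/351715129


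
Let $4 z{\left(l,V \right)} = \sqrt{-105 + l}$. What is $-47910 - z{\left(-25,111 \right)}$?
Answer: $-47910 - \frac{i \sqrt{130}}{4} \approx -47910.0 - 2.8504 i$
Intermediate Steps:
$z{\left(l,V \right)} = \frac{\sqrt{-105 + l}}{4}$
$-47910 - z{\left(-25,111 \right)} = -47910 - \frac{\sqrt{-105 - 25}}{4} = -47910 - \frac{\sqrt{-130}}{4} = -47910 - \frac{i \sqrt{130}}{4}$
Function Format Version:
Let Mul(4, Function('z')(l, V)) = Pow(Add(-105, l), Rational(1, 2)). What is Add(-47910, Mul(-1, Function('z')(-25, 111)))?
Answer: Add(-47910, Mul(Rational(-1, 4), I, Pow(130, Rational(1, 2)))) ≈ Add(-47910., Mul(-2.8504, I))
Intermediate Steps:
Function('z')(l, V) = Mul(Rational(1, 4), Pow(Add(-105, l), Rational(1, 2)))
Add(-47910, Mul(-1, Function('z')(-25, 111))) = Add(-47910, Mul(-1, Mul(Rational(1, 4), Pow(Add(-105, -25), Rational(1, 2))))) = Add(-47910, Mul(-1, Mul(Rational(1, 4), Pow(-130, Rational(1, 2))))) = Add(-47910, Mul(-1, Mul(Rational(1, 4), Mul(I, Pow(130, Rational(1, 2)))))) = Add(-47910, Mul(-1, Mul(Rational(1, 4), I, Pow(130, Rational(1, 2))))) = Add(-47910, Mul(Rational(-1, 4), I, Pow(130, Rational(1, 2))))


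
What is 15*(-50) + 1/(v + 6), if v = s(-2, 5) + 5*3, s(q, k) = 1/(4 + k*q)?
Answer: -93744/125 ≈ -749.95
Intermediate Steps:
v = 89/6 (v = 1/(4 + 5*(-2)) + 5*3 = 1/(4 - 10) + 15 = 1/(-6) + 15 = -⅙ + 15 = 89/6 ≈ 14.833)
15*(-50) + 1/(v + 6) = 15*(-50) + 1/(89/6 + 6) = -750 + 1/(125/6) = -750 + 6/125 = -93744/125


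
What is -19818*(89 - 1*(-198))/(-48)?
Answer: 947961/8 ≈ 1.1850e+5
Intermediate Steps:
-19818*(89 - 1*(-198))/(-48) = -19818*(89 + 198)*(-1)/48 = -5687766*(-1)/48 = -19818*(-287/48) = 947961/8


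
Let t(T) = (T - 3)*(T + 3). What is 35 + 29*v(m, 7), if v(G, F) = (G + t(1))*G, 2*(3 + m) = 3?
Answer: 1793/4 ≈ 448.25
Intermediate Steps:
m = -3/2 (m = -3 + (½)*3 = -3 + 3/2 = -3/2 ≈ -1.5000)
t(T) = (-3 + T)*(3 + T)
v(G, F) = G*(-8 + G) (v(G, F) = (G + (-9 + 1²))*G = (G + (-9 + 1))*G = (G - 8)*G = (-8 + G)*G = G*(-8 + G))
35 + 29*v(m, 7) = 35 + 29*(-3*(-8 - 3/2)/2) = 35 + 29*(-3/2*(-19/2)) = 35 + 29*(57/4) = 35 + 1653/4 = 1793/4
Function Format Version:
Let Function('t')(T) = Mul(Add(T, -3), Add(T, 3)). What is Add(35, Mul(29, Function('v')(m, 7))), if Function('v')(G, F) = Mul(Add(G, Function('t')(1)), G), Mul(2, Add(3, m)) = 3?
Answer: Rational(1793, 4) ≈ 448.25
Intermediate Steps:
m = Rational(-3, 2) (m = Add(-3, Mul(Rational(1, 2), 3)) = Add(-3, Rational(3, 2)) = Rational(-3, 2) ≈ -1.5000)
Function('t')(T) = Mul(Add(-3, T), Add(3, T))
Function('v')(G, F) = Mul(G, Add(-8, G)) (Function('v')(G, F) = Mul(Add(G, Add(-9, Pow(1, 2))), G) = Mul(Add(G, Add(-9, 1)), G) = Mul(Add(G, -8), G) = Mul(Add(-8, G), G) = Mul(G, Add(-8, G)))
Add(35, Mul(29, Function('v')(m, 7))) = Add(35, Mul(29, Mul(Rational(-3, 2), Add(-8, Rational(-3, 2))))) = Add(35, Mul(29, Mul(Rational(-3, 2), Rational(-19, 2)))) = Add(35, Mul(29, Rational(57, 4))) = Add(35, Rational(1653, 4)) = Rational(1793, 4)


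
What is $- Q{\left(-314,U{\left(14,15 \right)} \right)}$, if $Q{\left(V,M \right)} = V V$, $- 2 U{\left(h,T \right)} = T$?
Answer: $-98596$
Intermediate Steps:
$U{\left(h,T \right)} = - \frac{T}{2}$
$Q{\left(V,M \right)} = V^{2}$
$- Q{\left(-314,U{\left(14,15 \right)} \right)} = - \left(-314\right)^{2} = \left(-1\right) 98596 = -98596$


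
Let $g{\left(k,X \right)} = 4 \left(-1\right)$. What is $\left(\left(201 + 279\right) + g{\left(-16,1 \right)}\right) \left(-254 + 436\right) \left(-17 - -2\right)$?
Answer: $-1299480$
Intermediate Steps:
$g{\left(k,X \right)} = -4$
$\left(\left(201 + 279\right) + g{\left(-16,1 \right)}\right) \left(-254 + 436\right) \left(-17 - -2\right) = \left(\left(201 + 279\right) - 4\right) \left(-254 + 436\right) \left(-17 - -2\right) = \left(480 - 4\right) 182 \left(-17 + 2\right) = 476 \cdot 182 \left(-15\right) = 86632 \left(-15\right) = -1299480$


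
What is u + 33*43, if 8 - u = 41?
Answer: 1386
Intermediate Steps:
u = -33 (u = 8 - 1*41 = 8 - 41 = -33)
u + 33*43 = -33 + 33*43 = -33 + 1419 = 1386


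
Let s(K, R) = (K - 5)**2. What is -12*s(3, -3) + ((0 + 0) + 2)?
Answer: -46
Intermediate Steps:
s(K, R) = (-5 + K)**2
-12*s(3, -3) + ((0 + 0) + 2) = -12*(-5 + 3)**2 + ((0 + 0) + 2) = -12*(-2)**2 + (0 + 2) = -12*4 + 2 = -48 + 2 = -46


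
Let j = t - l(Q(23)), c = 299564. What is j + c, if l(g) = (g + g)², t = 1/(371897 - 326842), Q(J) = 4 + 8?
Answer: 13470904341/45055 ≈ 2.9899e+5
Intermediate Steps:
Q(J) = 12
t = 1/45055 ≈ 2.2195e-5
l(g) = 4*g² (l(g) = (2*g)² = 4*g²)
j = -25951679/45055 (j = 1/45055 - 4*12² = 1/45055 - 4*144 = 1/45055 - 1*576 = 1/45055 - 576 = -25951679/45055 ≈ -576.00)
j + c = -25951679/45055 + 299564 = 13470904341/45055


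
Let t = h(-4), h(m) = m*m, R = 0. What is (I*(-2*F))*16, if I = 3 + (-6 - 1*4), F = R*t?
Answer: 0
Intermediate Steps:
h(m) = m²
t = 16 (t = (-4)² = 16)
F = 0 (F = 0*16 = 0)
I = -7 (I = 3 + (-6 - 4) = 3 - 10 = -7)
(I*(-2*F))*16 = -(-14)*0*16 = -7*0*16 = 0*16 = 0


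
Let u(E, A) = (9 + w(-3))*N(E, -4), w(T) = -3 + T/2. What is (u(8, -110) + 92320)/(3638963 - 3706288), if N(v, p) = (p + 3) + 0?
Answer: -184631/134650 ≈ -1.3712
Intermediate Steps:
w(T) = -3 + T/2 (w(T) = -3 + T*(½) = -3 + T/2)
N(v, p) = 3 + p (N(v, p) = (3 + p) + 0 = 3 + p)
u(E, A) = -9/2 (u(E, A) = (9 + (-3 + (½)*(-3)))*(3 - 4) = (9 + (-3 - 3/2))*(-1) = (9 - 9/2)*(-1) = (9/2)*(-1) = -9/2)
(u(8, -110) + 92320)/(3638963 - 3706288) = (-9/2 + 92320)/(3638963 - 3706288) = (184631/2)/(-67325) = (184631/2)*(-1/67325) = -184631/134650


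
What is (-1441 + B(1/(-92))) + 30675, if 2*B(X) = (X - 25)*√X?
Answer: 29234 - 2301*I*√23/8464 ≈ 29234.0 - 1.3038*I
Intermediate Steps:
B(X) = √X*(-25 + X)/2 (B(X) = ((X - 25)*√X)/2 = ((-25 + X)*√X)/2 = (√X*(-25 + X))/2 = √X*(-25 + X)/2)
(-1441 + B(1/(-92))) + 30675 = (-1441 + √(1/(-92))*(-25 + 1/(-92))/2) + 30675 = (-1441 + √(-1/92)*(-25 - 1/92)/2) + 30675 = (-1441 + (½)*(I*√23/46)*(-2301/92)) + 30675 = (-1441 - 2301*I*√23/8464) + 30675 = 29234 - 2301*I*√23/8464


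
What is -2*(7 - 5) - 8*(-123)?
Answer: 980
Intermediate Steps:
-2*(7 - 5) - 8*(-123) = -2*2 + 984 = -4 + 984 = 980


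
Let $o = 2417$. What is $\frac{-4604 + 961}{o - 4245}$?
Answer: $\frac{3643}{1828} \approx 1.9929$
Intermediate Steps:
$\frac{-4604 + 961}{o - 4245} = \frac{-4604 + 961}{2417 - 4245} = - \frac{3643}{-1828} = \left(-3643\right) \left(- \frac{1}{1828}\right) = \frac{3643}{1828}$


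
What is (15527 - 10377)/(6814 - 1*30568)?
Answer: -2575/11877 ≈ -0.21681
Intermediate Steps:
(15527 - 10377)/(6814 - 1*30568) = 5150/(6814 - 30568) = 5150/(-23754) = 5150*(-1/23754) = -2575/11877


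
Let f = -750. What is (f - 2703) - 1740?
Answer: -5193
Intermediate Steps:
(f - 2703) - 1740 = (-750 - 2703) - 1740 = -3453 - 1740 = -5193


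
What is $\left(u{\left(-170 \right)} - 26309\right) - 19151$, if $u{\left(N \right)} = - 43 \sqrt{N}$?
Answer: $-45460 - 43 i \sqrt{170} \approx -45460.0 - 560.65 i$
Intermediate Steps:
$\left(u{\left(-170 \right)} - 26309\right) - 19151 = \left(- 43 \sqrt{-170} - 26309\right) - 19151 = \left(- 43 i \sqrt{170} - 26309\right) - 19151 = \left(-26309 - 43 i \sqrt{170}\right) - 19151 = -45460 - 43 i \sqrt{170}$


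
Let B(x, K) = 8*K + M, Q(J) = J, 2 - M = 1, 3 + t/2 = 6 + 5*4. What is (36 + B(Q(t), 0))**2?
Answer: 1369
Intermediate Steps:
t = 46 (t = -6 + 2*(6 + 5*4) = -6 + 2*(6 + 20) = -6 + 2*26 = -6 + 52 = 46)
M = 1 (M = 2 - 1*1 = 2 - 1 = 1)
B(x, K) = 1 + 8*K (B(x, K) = 8*K + 1 = 1 + 8*K)
(36 + B(Q(t), 0))**2 = (36 + (1 + 8*0))**2 = (36 + (1 + 0))**2 = (36 + 1)**2 = 37**2 = 1369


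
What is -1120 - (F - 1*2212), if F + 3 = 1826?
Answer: -731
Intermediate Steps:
F = 1823 (F = -3 + 1826 = 1823)
-1120 - (F - 1*2212) = -1120 - (1823 - 1*2212) = -1120 - (1823 - 2212) = -1120 - 1*(-389) = -1120 + 389 = -731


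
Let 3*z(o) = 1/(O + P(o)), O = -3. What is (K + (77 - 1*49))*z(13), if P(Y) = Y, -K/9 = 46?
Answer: -193/15 ≈ -12.867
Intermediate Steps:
K = -414 (K = -9*46 = -414)
z(o) = 1/(3*(-3 + o))
(K + (77 - 1*49))*z(13) = (-414 + (77 - 1*49))*(1/(3*(-3 + 13))) = (-414 + (77 - 49))*((1/3)/10) = (-414 + 28)*((1/3)*(1/10)) = -386*1/30 = -193/15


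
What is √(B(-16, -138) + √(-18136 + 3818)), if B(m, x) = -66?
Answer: √(-66 + I*√14318) ≈ 5.9436 + 10.066*I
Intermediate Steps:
√(B(-16, -138) + √(-18136 + 3818)) = √(-66 + √(-18136 + 3818)) = √(-66 + √(-14318)) = √(-66 + I*√14318)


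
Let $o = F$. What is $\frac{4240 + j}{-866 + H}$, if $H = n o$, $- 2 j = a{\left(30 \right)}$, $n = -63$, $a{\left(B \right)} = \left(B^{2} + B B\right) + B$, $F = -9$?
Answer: $- \frac{3325}{299} \approx -11.12$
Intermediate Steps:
$a{\left(B \right)} = B + 2 B^{2}$ ($a{\left(B \right)} = \left(B^{2} + B^{2}\right) + B = 2 B^{2} + B = B + 2 B^{2}$)
$o = -9$
$j = -915$ ($j = - \frac{30 \left(1 + 2 \cdot 30\right)}{2} = - \frac{30 \left(1 + 60\right)}{2} = - \frac{30 \cdot 61}{2} = \left(- \frac{1}{2}\right) 1830 = -915$)
$H = 567$ ($H = \left(-63\right) \left(-9\right) = 567$)
$\frac{4240 + j}{-866 + H} = \frac{4240 - 915}{-866 + 567} = \frac{3325}{-299} = 3325 \left(- \frac{1}{299}\right) = - \frac{3325}{299}$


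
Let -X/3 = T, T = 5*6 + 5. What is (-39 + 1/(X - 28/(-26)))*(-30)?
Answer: 1581060/1351 ≈ 1170.3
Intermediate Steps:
T = 35 (T = 30 + 5 = 35)
X = -105 (X = -3*35 = -105)
(-39 + 1/(X - 28/(-26)))*(-30) = (-39 + 1/(-105 - 28/(-26)))*(-30) = (-39 + 1/(-105 - 28*(-1/26)))*(-30) = (-39 + 1/(-105 + 14/13))*(-30) = (-39 + 1/(-1351/13))*(-30) = (-39 - 13/1351)*(-30) = -52702/1351*(-30) = 1581060/1351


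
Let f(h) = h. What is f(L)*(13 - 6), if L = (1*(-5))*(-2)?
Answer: 70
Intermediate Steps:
L = 10 (L = -5*(-2) = 10)
f(L)*(13 - 6) = 10*(13 - 6) = 10*7 = 70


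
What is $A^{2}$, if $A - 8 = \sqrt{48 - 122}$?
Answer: $\left(8 + i \sqrt{74}\right)^{2} \approx -10.0 + 137.64 i$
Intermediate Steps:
$A = 8 + i \sqrt{74}$ ($A = 8 + \sqrt{48 - 122} = 8 + \sqrt{-74} = 8 + i \sqrt{74} \approx 8.0 + 8.6023 i$)
$A^{2} = \left(8 + i \sqrt{74}\right)^{2}$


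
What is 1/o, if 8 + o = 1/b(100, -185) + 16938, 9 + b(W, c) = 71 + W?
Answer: 162/2742661 ≈ 5.9067e-5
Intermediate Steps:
b(W, c) = 62 + W (b(W, c) = -9 + (71 + W) = 62 + W)
o = 2742661/162 (o = -8 + (1/(62 + 100) + 16938) = -8 + (1/162 + 16938) = -8 + 2743957/162 = 2742661/162 ≈ 16930.)
1/o = 1/(2742661/162) = 162/2742661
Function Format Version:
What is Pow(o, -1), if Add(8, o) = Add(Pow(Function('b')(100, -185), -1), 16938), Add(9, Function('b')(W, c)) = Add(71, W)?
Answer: Rational(162, 2742661) ≈ 5.9067e-5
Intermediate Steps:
Function('b')(W, c) = Add(62, W) (Function('b')(W, c) = Add(-9, Add(71, W)) = Add(62, W))
o = Rational(2742661, 162) (o = Add(-8, Add(Pow(Add(62, 100), -1), 16938)) = Add(-8, Add(Pow(162, -1), 16938)) = Add(-8, Add(Rational(1, 162), 16938)) = Add(-8, Rational(2743957, 162)) = Rational(2742661, 162) ≈ 16930.)
Pow(o, -1) = Pow(Rational(2742661, 162), -1) = Rational(162, 2742661)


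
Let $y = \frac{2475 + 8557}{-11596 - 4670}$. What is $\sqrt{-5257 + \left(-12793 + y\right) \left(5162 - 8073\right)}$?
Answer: $\frac{\sqrt{2463076302298482}}{8133} \approx 6102.2$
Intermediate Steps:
$y = - \frac{5516}{8133}$ ($y = \frac{11032}{-16266} = 11032 \left(- \frac{1}{16266}\right) = - \frac{5516}{8133} \approx -0.67822$)
$\sqrt{-5257 + \left(-12793 + y\right) \left(5162 - 8073\right)} = \sqrt{-5257 + \left(-12793 - \frac{5516}{8133}\right) \left(5162 - 8073\right)} = \sqrt{-5257 - - \frac{302892417335}{8133}} = \sqrt{-5257 + \frac{302892417335}{8133}} = \sqrt{\frac{302849662154}{8133}} = \frac{\sqrt{2463076302298482}}{8133}$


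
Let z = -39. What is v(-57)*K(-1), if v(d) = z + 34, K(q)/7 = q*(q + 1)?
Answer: 0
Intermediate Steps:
K(q) = 7*q*(1 + q) (K(q) = 7*(q*(q + 1)) = 7*(q*(1 + q)) = 7*q*(1 + q))
v(d) = -5 (v(d) = -39 + 34 = -5)
v(-57)*K(-1) = -35*(-1)*(1 - 1) = -35*(-1)*0 = -5*0 = 0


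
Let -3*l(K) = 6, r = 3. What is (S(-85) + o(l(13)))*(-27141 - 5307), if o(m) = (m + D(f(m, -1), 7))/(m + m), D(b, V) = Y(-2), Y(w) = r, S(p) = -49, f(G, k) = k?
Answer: 1598064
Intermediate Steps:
l(K) = -2 (l(K) = -⅓*6 = -2)
Y(w) = 3
D(b, V) = 3
o(m) = (3 + m)/(2*m) (o(m) = (m + 3)/(m + m) = (3 + m)/((2*m)) = (3 + m)*(1/(2*m)) = (3 + m)/(2*m))
(S(-85) + o(l(13)))*(-27141 - 5307) = (-49 + (½)*(3 - 2)/(-2))*(-27141 - 5307) = (-49 + (½)*(-½)*1)*(-32448) = (-49 - ¼)*(-32448) = -197/4*(-32448) = 1598064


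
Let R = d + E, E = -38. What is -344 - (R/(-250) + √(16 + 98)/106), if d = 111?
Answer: -85927/250 - √114/106 ≈ -343.81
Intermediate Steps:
R = 73 (R = 111 - 38 = 73)
-344 - (R/(-250) + √(16 + 98)/106) = -344 - (73/(-250) + √(16 + 98)/106) = -344 - (73*(-1/250) + √114*(1/106)) = -344 - (-73/250 + √114/106) = -344 + (73/250 - √114/106) = -85927/250 - √114/106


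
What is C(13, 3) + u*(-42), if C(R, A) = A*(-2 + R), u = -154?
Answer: 6501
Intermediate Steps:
C(13, 3) + u*(-42) = 3*(-2 + 13) - 154*(-42) = 3*11 + 6468 = 33 + 6468 = 6501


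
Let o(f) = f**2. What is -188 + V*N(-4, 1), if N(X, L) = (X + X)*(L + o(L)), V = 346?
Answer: -5724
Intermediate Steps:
N(X, L) = 2*X*(L + L**2) (N(X, L) = (X + X)*(L + L**2) = (2*X)*(L + L**2) = 2*X*(L + L**2))
-188 + V*N(-4, 1) = -188 + 346*(2*1*(-4)*(1 + 1)) = -188 + 346*(2*1*(-4)*2) = -188 + 346*(-16) = -188 - 5536 = -5724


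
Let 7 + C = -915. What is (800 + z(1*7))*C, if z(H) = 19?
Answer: -755118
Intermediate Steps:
C = -922 (C = -7 - 915 = -922)
(800 + z(1*7))*C = (800 + 19)*(-922) = 819*(-922) = -755118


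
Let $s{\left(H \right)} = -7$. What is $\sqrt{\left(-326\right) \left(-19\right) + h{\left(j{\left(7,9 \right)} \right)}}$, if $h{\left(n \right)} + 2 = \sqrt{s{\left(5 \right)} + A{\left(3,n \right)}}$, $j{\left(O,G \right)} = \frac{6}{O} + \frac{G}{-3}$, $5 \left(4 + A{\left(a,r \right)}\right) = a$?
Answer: $\frac{\sqrt{154800 + 10 i \sqrt{65}}}{5} \approx 78.689 + 0.020491 i$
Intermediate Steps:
$A{\left(a,r \right)} = -4 + \frac{a}{5}$
$j{\left(O,G \right)} = \frac{6}{O} - \frac{G}{3}$ ($j{\left(O,G \right)} = \frac{6}{O} + G \left(- \frac{1}{3}\right) = \frac{6}{O} - \frac{G}{3}$)
$h{\left(n \right)} = -2 + \frac{2 i \sqrt{65}}{5}$ ($h{\left(n \right)} = -2 + \sqrt{-7 + \left(-4 + \frac{1}{5} \cdot 3\right)} = -2 + \sqrt{-7 + \left(-4 + \frac{3}{5}\right)} = -2 + \sqrt{-7 - \frac{17}{5}} = -2 + \sqrt{- \frac{52}{5}} = -2 + \frac{2 i \sqrt{65}}{5}$)
$\sqrt{\left(-326\right) \left(-19\right) + h{\left(j{\left(7,9 \right)} \right)}} = \sqrt{\left(-326\right) \left(-19\right) - \left(2 - \frac{2 i \sqrt{65}}{5}\right)} = \sqrt{6194 - \left(2 - \frac{2 i \sqrt{65}}{5}\right)} = \sqrt{6192 + \frac{2 i \sqrt{65}}{5}}$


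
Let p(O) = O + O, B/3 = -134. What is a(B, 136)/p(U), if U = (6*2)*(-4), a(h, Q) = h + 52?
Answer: 175/48 ≈ 3.6458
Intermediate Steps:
B = -402 (B = 3*(-134) = -402)
a(h, Q) = 52 + h
U = -48 (U = 12*(-4) = -48)
p(O) = 2*O
a(B, 136)/p(U) = (52 - 402)/((2*(-48))) = -350/(-96) = -350*(-1/96) = 175/48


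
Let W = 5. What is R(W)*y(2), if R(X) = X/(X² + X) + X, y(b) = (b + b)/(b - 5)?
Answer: -62/9 ≈ -6.8889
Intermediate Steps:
y(b) = 2*b/(-5 + b) (y(b) = (2*b)/(-5 + b) = 2*b/(-5 + b))
R(X) = X + X/(X + X²) (R(X) = X/(X + X²) + X = X + X/(X + X²))
R(W)*y(2) = ((1 + 5 + 5²)/(1 + 5))*(2*2/(-5 + 2)) = ((1 + 5 + 25)/6)*(2*2/(-3)) = ((⅙)*31)*(2*2*(-⅓)) = (31/6)*(-4/3) = -62/9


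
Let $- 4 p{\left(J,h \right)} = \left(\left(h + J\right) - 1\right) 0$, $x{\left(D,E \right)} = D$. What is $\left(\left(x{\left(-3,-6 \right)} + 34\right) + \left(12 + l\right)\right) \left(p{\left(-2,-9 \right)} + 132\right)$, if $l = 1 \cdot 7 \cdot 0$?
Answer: $5676$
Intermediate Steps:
$l = 0$ ($l = 1 \cdot 0 = 0$)
$p{\left(J,h \right)} = 0$ ($p{\left(J,h \right)} = - \frac{\left(\left(h + J\right) - 1\right) 0}{4} = - \frac{\left(\left(J + h\right) - 1\right) 0}{4} = - \frac{\left(-1 + J + h\right) 0}{4} = \left(- \frac{1}{4}\right) 0 = 0$)
$\left(\left(x{\left(-3,-6 \right)} + 34\right) + \left(12 + l\right)\right) \left(p{\left(-2,-9 \right)} + 132\right) = \left(\left(-3 + 34\right) + \left(12 + 0\right)\right) \left(0 + 132\right) = \left(31 + 12\right) 132 = 43 \cdot 132 = 5676$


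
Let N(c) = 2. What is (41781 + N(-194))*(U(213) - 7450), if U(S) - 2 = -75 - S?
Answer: -323233288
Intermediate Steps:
U(S) = -73 - S (U(S) = 2 + (-75 - S) = -73 - S)
(41781 + N(-194))*(U(213) - 7450) = (41781 + 2)*((-73 - 1*213) - 7450) = 41783*((-73 - 213) - 7450) = 41783*(-286 - 7450) = 41783*(-7736) = -323233288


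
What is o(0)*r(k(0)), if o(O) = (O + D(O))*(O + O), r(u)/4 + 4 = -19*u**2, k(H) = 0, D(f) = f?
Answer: 0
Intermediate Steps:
r(u) = -16 - 76*u**2 (r(u) = -16 + 4*(-19*u**2) = -16 - 76*u**2)
o(O) = 4*O**2 (o(O) = (O + O)*(O + O) = (2*O)*(2*O) = 4*O**2)
o(0)*r(k(0)) = (4*0**2)*(-16 - 76*0**2) = (4*0)*(-16 - 76*0) = 0*(-16 + 0) = 0*(-16) = 0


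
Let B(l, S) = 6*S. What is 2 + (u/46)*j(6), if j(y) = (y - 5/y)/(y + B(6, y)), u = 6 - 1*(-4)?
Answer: 11747/5796 ≈ 2.0267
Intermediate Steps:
u = 10 (u = 6 + 4 = 10)
j(y) = (y - 5/y)/(7*y) (j(y) = (y - 5/y)/(y + 6*y) = (y - 5/y)/((7*y)) = (y - 5/y)*(1/(7*y)) = (y - 5/y)/(7*y))
2 + (u/46)*j(6) = 2 + (10/46)*((⅐)*(-5 + 6²)/6²) = 2 + (10*(1/46))*((⅐)*(1/36)*(-5 + 36)) = 2 + 5*((⅐)*(1/36)*31)/23 = 2 + (5/23)*(31/252) = 2 + 155/5796 = 11747/5796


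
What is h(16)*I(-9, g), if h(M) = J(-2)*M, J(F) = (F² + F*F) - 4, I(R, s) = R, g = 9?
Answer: -576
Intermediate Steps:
J(F) = -4 + 2*F² (J(F) = (F² + F²) - 4 = 2*F² - 4 = -4 + 2*F²)
h(M) = 4*M (h(M) = (-4 + 2*(-2)²)*M = (-4 + 2*4)*M = (-4 + 8)*M = 4*M)
h(16)*I(-9, g) = (4*16)*(-9) = 64*(-9) = -576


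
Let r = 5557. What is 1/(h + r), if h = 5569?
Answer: 1/11126 ≈ 8.9880e-5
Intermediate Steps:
1/(h + r) = 1/(5569 + 5557) = 1/11126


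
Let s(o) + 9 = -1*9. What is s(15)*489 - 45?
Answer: -8847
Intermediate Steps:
s(o) = -18 (s(o) = -9 - 1*9 = -9 - 9 = -18)
s(15)*489 - 45 = -18*489 - 45 = -8802 - 45 = -8847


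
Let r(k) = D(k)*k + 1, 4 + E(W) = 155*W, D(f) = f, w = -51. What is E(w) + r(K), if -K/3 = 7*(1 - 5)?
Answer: -852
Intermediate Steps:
E(W) = -4 + 155*W
K = 84 (K = -21*(1 - 5) = -21*(-4) = -3*(-28) = 84)
r(k) = 1 + k² (r(k) = k*k + 1 = k² + 1 = 1 + k²)
E(w) + r(K) = (-4 + 155*(-51)) + (1 + 84²) = (-4 - 7905) + (1 + 7056) = -7909 + 7057 = -852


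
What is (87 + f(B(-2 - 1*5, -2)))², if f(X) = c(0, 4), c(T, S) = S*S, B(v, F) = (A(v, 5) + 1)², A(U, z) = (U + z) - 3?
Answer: 10609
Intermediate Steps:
A(U, z) = -3 + U + z
B(v, F) = (3 + v)² (B(v, F) = ((-3 + v + 5) + 1)² = ((2 + v) + 1)² = (3 + v)²)
c(T, S) = S²
f(X) = 16 (f(X) = 4² = 16)
(87 + f(B(-2 - 1*5, -2)))² = (87 + 16)² = 103² = 10609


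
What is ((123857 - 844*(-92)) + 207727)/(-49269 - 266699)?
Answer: -25577/19748 ≈ -1.2952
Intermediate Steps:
((123857 - 844*(-92)) + 207727)/(-49269 - 266699) = ((123857 - 1*(-77648)) + 207727)/(-315968) = ((123857 + 77648) + 207727)*(-1/315968) = (201505 + 207727)*(-1/315968) = 409232*(-1/315968) = -25577/19748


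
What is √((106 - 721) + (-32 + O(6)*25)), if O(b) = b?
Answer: I*√497 ≈ 22.293*I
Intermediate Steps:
√((106 - 721) + (-32 + O(6)*25)) = √((106 - 721) + (-32 + 6*25)) = √(-615 + (-32 + 150)) = √(-615 + 118) = √(-497) = I*√497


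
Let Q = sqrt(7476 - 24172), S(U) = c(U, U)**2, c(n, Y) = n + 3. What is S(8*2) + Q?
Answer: 361 + 2*I*sqrt(4174) ≈ 361.0 + 129.21*I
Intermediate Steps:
c(n, Y) = 3 + n
S(U) = (3 + U)**2
Q = 2*I*sqrt(4174) (Q = sqrt(-16696) = 2*I*sqrt(4174) ≈ 129.21*I)
S(8*2) + Q = (3 + 8*2)**2 + 2*I*sqrt(4174) = (3 + 16)**2 + 2*I*sqrt(4174) = 19**2 + 2*I*sqrt(4174) = 361 + 2*I*sqrt(4174)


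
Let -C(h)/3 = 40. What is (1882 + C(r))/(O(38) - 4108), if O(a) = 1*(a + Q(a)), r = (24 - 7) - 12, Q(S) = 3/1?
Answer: -1762/4067 ≈ -0.43324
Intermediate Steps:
Q(S) = 3 (Q(S) = 3*1 = 3)
r = 5 (r = 17 - 12 = 5)
O(a) = 3 + a (O(a) = 1*(a + 3) = 1*(3 + a) = 3 + a)
C(h) = -120 (C(h) = -3*40 = -120)
(1882 + C(r))/(O(38) - 4108) = (1882 - 120)/((3 + 38) - 4108) = 1762/(41 - 4108) = 1762/(-4067) = 1762*(-1/4067) = -1762/4067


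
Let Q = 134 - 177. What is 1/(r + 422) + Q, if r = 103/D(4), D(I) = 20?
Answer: -367329/8543 ≈ -42.998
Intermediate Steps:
Q = -43
r = 103/20 ≈ 5.1500
1/(r + 422) + Q = 1/(103/20 + 422) - 43 = 1/(8543/20) - 43 = 20/8543 - 43 = -367329/8543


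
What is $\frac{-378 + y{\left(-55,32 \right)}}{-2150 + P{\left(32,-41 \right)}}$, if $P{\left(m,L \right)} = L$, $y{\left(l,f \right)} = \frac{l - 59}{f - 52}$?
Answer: $\frac{3723}{21910} \approx 0.16992$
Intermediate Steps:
$y{\left(l,f \right)} = \frac{-59 + l}{-52 + f}$
$\frac{-378 + y{\left(-55,32 \right)}}{-2150 + P{\left(32,-41 \right)}} = \frac{-378 + \frac{-59 - 55}{-52 + 32}}{-2150 - 41} = \frac{-378 + \frac{1}{-20} \left(-114\right)}{-2191} = \left(-378 - - \frac{57}{10}\right) \left(- \frac{1}{2191}\right) = \left(-378 + \frac{57}{10}\right) \left(- \frac{1}{2191}\right) = \left(- \frac{3723}{10}\right) \left(- \frac{1}{2191}\right) = \frac{3723}{21910}$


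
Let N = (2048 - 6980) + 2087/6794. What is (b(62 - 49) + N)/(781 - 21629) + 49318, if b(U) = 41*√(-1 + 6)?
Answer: 6985499731137/141641312 - 41*√5/20848 ≈ 49318.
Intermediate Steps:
N = -33505921/6794 (N = -4932 + 2087*(1/6794) = -4932 + 2087/6794 = -33505921/6794 ≈ -4931.7)
b(U) = 41*√5
(b(62 - 49) + N)/(781 - 21629) + 49318 = (41*√5 - 33505921/6794)/(781 - 21629) + 49318 = (-33505921/6794 + 41*√5)/(-20848) + 49318 = (-33505921/6794 + 41*√5)*(-1/20848) + 49318 = (33505921/141641312 - 41*√5/20848) + 49318 = 6985499731137/141641312 - 41*√5/20848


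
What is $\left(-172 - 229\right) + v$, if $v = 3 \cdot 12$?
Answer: $-365$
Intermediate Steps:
$v = 36$
$\left(-172 - 229\right) + v = \left(-172 - 229\right) + 36 = -401 + 36 = -365$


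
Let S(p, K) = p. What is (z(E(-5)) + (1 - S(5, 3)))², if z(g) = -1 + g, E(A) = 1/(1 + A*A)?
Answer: 16641/676 ≈ 24.617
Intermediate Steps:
E(A) = 1/(1 + A²)
(z(E(-5)) + (1 - S(5, 3)))² = ((-1 + 1/(1 + (-5)²)) + (1 - 1*5))² = ((-1 + 1/(1 + 25)) + (1 - 5))² = ((-1 + 1/26) - 4)² = (-25/26 - 4)² = (-129/26)² = 16641/676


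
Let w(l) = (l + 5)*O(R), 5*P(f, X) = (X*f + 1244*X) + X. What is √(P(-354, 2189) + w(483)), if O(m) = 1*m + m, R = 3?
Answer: √9825195/5 ≈ 626.90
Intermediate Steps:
O(m) = 2*m (O(m) = m + m = 2*m)
P(f, X) = 249*X + X*f/5 (P(f, X) = ((X*f + 1244*X) + X)/5 = ((1244*X + X*f) + X)/5 = (1245*X + X*f)/5 = 249*X + X*f/5)
w(l) = 30 + 6*l (w(l) = (l + 5)*(2*3) = (5 + l)*6 = 30 + 6*l)
√(P(-354, 2189) + w(483)) = √((⅕)*2189*(1245 - 354) + (30 + 6*483)) = √((⅕)*2189*891 + (30 + 2898)) = √(1950399/5 + 2928) = √(1965039/5) = √9825195/5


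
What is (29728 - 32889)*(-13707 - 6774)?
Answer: 64740441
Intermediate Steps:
(29728 - 32889)*(-13707 - 6774) = -3161*(-20481) = 64740441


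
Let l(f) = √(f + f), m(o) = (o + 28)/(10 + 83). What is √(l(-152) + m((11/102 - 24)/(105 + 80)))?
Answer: √(102549725770 + 1368759603600*I*√19)/584970 ≈ 2.9781 + 2.9273*I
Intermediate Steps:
m(o) = 28/93 + o/93 (m(o) = (28 + o)/93 = (28 + o)*(1/93) = 28/93 + o/93)
l(f) = √2*√f (l(f) = √(2*f) = √2*√f)
√(l(-152) + m((11/102 - 24)/(105 + 80))) = √(√2*√(-152) + (28/93 + ((11/102 - 24)/(105 + 80))/93)) = √(√2*(2*I*√38) + (28/93 + ((11*(1/102) - 24)/185)/93)) = √(4*I*√19 + (28/93 + ((11/102 - 24)*(1/185))/93)) = √(4*I*√19 + (28/93 + (-2437/102*1/185)/93)) = √(4*I*√19 + (28/93 + (1/93)*(-2437/18870))) = √(4*I*√19 + (28/93 - 2437/1754910)) = √(4*I*√19 + 525923/1754910) = √(525923/1754910 + 4*I*√19)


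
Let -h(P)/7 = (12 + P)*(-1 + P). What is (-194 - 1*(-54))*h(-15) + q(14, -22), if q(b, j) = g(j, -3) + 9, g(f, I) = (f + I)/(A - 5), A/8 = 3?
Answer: 893906/19 ≈ 47048.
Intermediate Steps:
h(P) = -7*(-1 + P)*(12 + P) (h(P) = -7*(12 + P)*(-1 + P) = -7*(-1 + P)*(12 + P))
A = 24 (A = 8*3 = 24)
g(f, I) = I/19 + f/19 (g(f, I) = (f + I)/(24 - 5) = (I + f)/19 = (I + f)*(1/19) = I/19 + f/19)
q(b, j) = 168/19 + j/19 (q(b, j) = ((1/19)*(-3) + j/19) + 9 = (-3/19 + j/19) + 9 = 168/19 + j/19)
(-194 - 1*(-54))*h(-15) + q(14, -22) = (-194 - 1*(-54))*(84 - 77*(-15) - 7*(-15)²) + (168/19 + (1/19)*(-22)) = (-194 + 54)*(84 + 1155 - 7*225) + (168/19 - 22/19) = -140*(84 + 1155 - 1575) + 146/19 = -140*(-336) + 146/19 = 47040 + 146/19 = 893906/19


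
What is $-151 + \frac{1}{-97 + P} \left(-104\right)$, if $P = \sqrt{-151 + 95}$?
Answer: $- \frac{1419127}{9465} + \frac{208 i \sqrt{14}}{9465} \approx -149.93 + 0.082226 i$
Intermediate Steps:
$P = 2 i \sqrt{14}$ ($P = \sqrt{-56} = 2 i \sqrt{14} \approx 7.4833 i$)
$-151 + \frac{1}{-97 + P} \left(-104\right) = -151 + \frac{1}{-97 + 2 i \sqrt{14}} \left(-104\right) = -151 - \frac{104}{-97 + 2 i \sqrt{14}}$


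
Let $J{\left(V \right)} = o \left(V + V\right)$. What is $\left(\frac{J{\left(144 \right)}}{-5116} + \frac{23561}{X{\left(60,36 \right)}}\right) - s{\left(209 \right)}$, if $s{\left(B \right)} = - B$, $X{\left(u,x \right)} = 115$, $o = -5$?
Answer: $\frac{60916684}{147085} \approx 414.16$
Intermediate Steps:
$J{\left(V \right)} = - 10 V$ ($J{\left(V \right)} = - 5 \left(V + V\right) = - 5 \cdot 2 V = - 10 V$)
$\left(\frac{J{\left(144 \right)}}{-5116} + \frac{23561}{X{\left(60,36 \right)}}\right) - s{\left(209 \right)} = \left(\frac{\left(-10\right) 144}{-5116} + \frac{23561}{115}\right) - \left(-1\right) 209 = \left(\left(-1440\right) \left(- \frac{1}{5116}\right) + 23561 \cdot \frac{1}{115}\right) - -209 = \left(\frac{360}{1279} + \frac{23561}{115}\right) + 209 = \frac{30175919}{147085} + 209 = \frac{60916684}{147085}$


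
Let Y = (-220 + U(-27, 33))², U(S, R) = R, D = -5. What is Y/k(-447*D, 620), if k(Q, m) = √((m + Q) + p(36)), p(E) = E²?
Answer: 34969*√4151/4151 ≈ 542.76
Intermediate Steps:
Y = 34969 (Y = (-220 + 33)² = (-187)² = 34969)
k(Q, m) = √(1296 + Q + m) (k(Q, m) = √((m + Q) + 36²) = √((Q + m) + 1296) = √(1296 + Q + m))
Y/k(-447*D, 620) = 34969/(√(1296 - 447*(-5) + 620)) = 34969/(√(1296 + 2235 + 620)) = 34969/(√4151) = 34969*(√4151/4151) = 34969*√4151/4151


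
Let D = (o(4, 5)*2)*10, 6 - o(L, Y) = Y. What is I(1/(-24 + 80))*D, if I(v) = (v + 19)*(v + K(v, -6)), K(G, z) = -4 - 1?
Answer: -1485675/784 ≈ -1895.0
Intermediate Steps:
K(G, z) = -5
o(L, Y) = 6 - Y
I(v) = (-5 + v)*(19 + v) (I(v) = (v + 19)*(v - 5) = (19 + v)*(-5 + v) = (-5 + v)*(19 + v))
D = 20 (D = ((6 - 1*5)*2)*10 = ((6 - 5)*2)*10 = (1*2)*10 = 2*10 = 20)
I(1/(-24 + 80))*D = (-95 + (1/(-24 + 80))² + 14/(-24 + 80))*20 = (-95 + (1/56)² + 14/56)*20 = (-95 + (1/56)² + 14*(1/56))*20 = (-95 + 1/3136 + ¼)*20 = -297135/3136*20 = -1485675/784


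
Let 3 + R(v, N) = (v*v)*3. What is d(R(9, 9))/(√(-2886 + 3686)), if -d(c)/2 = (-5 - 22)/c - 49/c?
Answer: 19*√2/1200 ≈ 0.022392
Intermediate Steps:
R(v, N) = -3 + 3*v² (R(v, N) = -3 + (v*v)*3 = -3 + v²*3 = -3 + 3*v²)
d(c) = 152/c (d(c) = -2*((-5 - 22)/c - 49/c) = -2*(-27/c - 49/c) = -(-152)/c = 152/c)
d(R(9, 9))/(√(-2886 + 3686)) = (152/(-3 + 3*9²))/(√(-2886 + 3686)) = (152/(-3 + 3*81))/(√800) = (152/(-3 + 243))/((20*√2)) = (152/240)*(√2/40) = (152*(1/240))*(√2/40) = 19*(√2/40)/30 = 19*√2/1200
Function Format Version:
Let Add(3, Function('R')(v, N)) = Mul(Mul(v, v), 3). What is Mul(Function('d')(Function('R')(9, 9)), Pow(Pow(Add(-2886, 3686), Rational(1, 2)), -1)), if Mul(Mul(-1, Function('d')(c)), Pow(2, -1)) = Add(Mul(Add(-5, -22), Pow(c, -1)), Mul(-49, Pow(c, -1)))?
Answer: Mul(Rational(19, 1200), Pow(2, Rational(1, 2))) ≈ 0.022392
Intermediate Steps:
Function('R')(v, N) = Add(-3, Mul(3, Pow(v, 2))) (Function('R')(v, N) = Add(-3, Mul(Mul(v, v), 3)) = Add(-3, Mul(Pow(v, 2), 3)) = Add(-3, Mul(3, Pow(v, 2))))
Function('d')(c) = Mul(152, Pow(c, -1)) (Function('d')(c) = Mul(-2, Add(Mul(Add(-5, -22), Pow(c, -1)), Mul(-49, Pow(c, -1)))) = Mul(-2, Add(Mul(-27, Pow(c, -1)), Mul(-49, Pow(c, -1)))) = Mul(-2, Mul(-76, Pow(c, -1))) = Mul(152, Pow(c, -1)))
Mul(Function('d')(Function('R')(9, 9)), Pow(Pow(Add(-2886, 3686), Rational(1, 2)), -1)) = Mul(Mul(152, Pow(Add(-3, Mul(3, Pow(9, 2))), -1)), Pow(Pow(Add(-2886, 3686), Rational(1, 2)), -1)) = Mul(Mul(152, Pow(Add(-3, Mul(3, 81)), -1)), Pow(Pow(800, Rational(1, 2)), -1)) = Mul(Mul(152, Pow(Add(-3, 243), -1)), Pow(Mul(20, Pow(2, Rational(1, 2))), -1)) = Mul(Mul(152, Pow(240, -1)), Mul(Rational(1, 40), Pow(2, Rational(1, 2)))) = Mul(Mul(152, Rational(1, 240)), Mul(Rational(1, 40), Pow(2, Rational(1, 2)))) = Mul(Rational(19, 30), Mul(Rational(1, 40), Pow(2, Rational(1, 2)))) = Mul(Rational(19, 1200), Pow(2, Rational(1, 2)))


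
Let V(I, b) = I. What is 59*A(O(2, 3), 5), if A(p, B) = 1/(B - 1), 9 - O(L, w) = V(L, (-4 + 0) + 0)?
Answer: 59/4 ≈ 14.750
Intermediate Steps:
O(L, w) = 9 - L
A(p, B) = 1/(-1 + B)
59*A(O(2, 3), 5) = 59/(-1 + 5) = 59/4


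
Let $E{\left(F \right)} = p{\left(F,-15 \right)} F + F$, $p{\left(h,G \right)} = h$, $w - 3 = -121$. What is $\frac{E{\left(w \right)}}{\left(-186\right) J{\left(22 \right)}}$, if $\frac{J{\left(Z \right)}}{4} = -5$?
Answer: $\frac{2301}{620} \approx 3.7113$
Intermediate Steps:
$w = -118$ ($w = 3 - 121 = -118$)
$E{\left(F \right)} = F + F^{2}$ ($E{\left(F \right)} = F F + F = F^{2} + F = F + F^{2}$)
$J{\left(Z \right)} = -20$ ($J{\left(Z \right)} = 4 \left(-5\right) = -20$)
$\frac{E{\left(w \right)}}{\left(-186\right) J{\left(22 \right)}} = \frac{\left(-118\right) \left(1 - 118\right)}{\left(-186\right) \left(-20\right)} = \frac{\left(-118\right) \left(-117\right)}{3720} = 13806 \cdot \frac{1}{3720} = \frac{2301}{620}$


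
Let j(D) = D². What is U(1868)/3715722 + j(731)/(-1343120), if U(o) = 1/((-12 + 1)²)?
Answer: -120124983208781/301934962224720 ≈ -0.39785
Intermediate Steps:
U(o) = 1/121 (U(o) = 1/((-11)²) = 1/121)
U(1868)/3715722 + j(731)/(-1343120) = (1/121)/3715722 + 731²/(-1343120) = (1/121)*(1/3715722) + 534361*(-1/1343120) = 1/449602362 - 534361/1343120 = -120124983208781/301934962224720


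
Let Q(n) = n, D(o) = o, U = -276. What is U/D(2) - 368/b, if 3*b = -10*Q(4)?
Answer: -552/5 ≈ -110.40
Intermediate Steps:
b = -40/3 (b = (-10*4)/3 = (⅓)*(-40) = -40/3 ≈ -13.333)
U/D(2) - 368/b = -276/2 - 368/(-40/3) = -276*½ - 368*(-3/40) = -138 + 138/5 = -552/5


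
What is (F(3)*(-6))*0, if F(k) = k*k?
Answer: 0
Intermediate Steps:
F(k) = k**2
(F(3)*(-6))*0 = (3**2*(-6))*0 = (9*(-6))*0 = -54*0 = 0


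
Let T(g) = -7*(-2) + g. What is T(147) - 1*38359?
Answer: -38198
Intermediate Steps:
T(g) = 14 + g
T(147) - 1*38359 = (14 + 147) - 1*38359 = 161 - 38359 = -38198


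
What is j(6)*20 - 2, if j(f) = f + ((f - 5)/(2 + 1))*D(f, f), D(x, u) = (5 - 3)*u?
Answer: 198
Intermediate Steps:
D(x, u) = 2*u
j(f) = f + 2*f*(-5/3 + f/3) (j(f) = f + ((f - 5)/(2 + 1))*(2*f) = f + ((-5 + f)/3)*(2*f) = f + ((-5 + f)*(1/3))*(2*f) = f + (-5/3 + f/3)*(2*f) = f + 2*f*(-5/3 + f/3))
j(6)*20 - 2 = ((1/3)*6*(-7 + 2*6))*20 - 2 = ((1/3)*6*(-7 + 12))*20 - 2 = ((1/3)*6*5)*20 - 2 = 10*20 - 2 = 200 - 2 = 198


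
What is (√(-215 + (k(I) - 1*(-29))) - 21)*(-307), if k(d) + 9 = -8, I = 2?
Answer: 6447 - 307*I*√203 ≈ 6447.0 - 4374.1*I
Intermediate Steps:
k(d) = -17 (k(d) = -9 - 8 = -17)
(√(-215 + (k(I) - 1*(-29))) - 21)*(-307) = (√(-215 + (-17 - 1*(-29))) - 21)*(-307) = (√(-215 + (-17 + 29)) - 21)*(-307) = (√(-215 + 12) - 21)*(-307) = (√(-203) - 21)*(-307) = (I*√203 - 21)*(-307) = (-21 + I*√203)*(-307) = 6447 - 307*I*√203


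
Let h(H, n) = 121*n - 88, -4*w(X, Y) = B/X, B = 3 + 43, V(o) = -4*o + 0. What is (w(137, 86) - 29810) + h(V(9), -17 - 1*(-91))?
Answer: -5738679/274 ≈ -20944.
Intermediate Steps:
V(o) = -4*o
B = 46
w(X, Y) = -23/(2*X)
h(H, n) = -88 + 121*n
(w(137, 86) - 29810) + h(V(9), -17 - 1*(-91)) = (-23/2/137 - 29810) + (-88 + 121*(-17 - 1*(-91))) = (-23/2*1/137 - 29810) + (-88 + 121*(-17 + 91)) = (-23/274 - 29810) + (-88 + 121*74) = -8167963/274 + (-88 + 8954) = -8167963/274 + 8866 = -5738679/274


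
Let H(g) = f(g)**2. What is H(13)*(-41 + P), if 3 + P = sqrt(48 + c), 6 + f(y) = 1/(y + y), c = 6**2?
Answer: -264275/169 + 24025*sqrt(21)/338 ≈ -1238.0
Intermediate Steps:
c = 36
f(y) = -6 + 1/(2*y) (f(y) = -6 + 1/(y + y) = -6 + 1/(2*y))
H(g) = (-6 + 1/(2*g))**2
P = -3 + 2*sqrt(21) (P = -3 + sqrt(48 + 36) = -3 + sqrt(84) = -3 + 2*sqrt(21) ≈ 6.1652)
H(13)*(-41 + P) = ((1/4)*(-1 + 12*13)**2/13**2)*(-41 + (-3 + 2*sqrt(21))) = ((1/4)*(1/169)*(-1 + 156)**2)*(-44 + 2*sqrt(21)) = ((1/4)*(1/169)*155**2)*(-44 + 2*sqrt(21)) = ((1/4)*(1/169)*24025)*(-44 + 2*sqrt(21)) = 24025*(-44 + 2*sqrt(21))/676 = -264275/169 + 24025*sqrt(21)/338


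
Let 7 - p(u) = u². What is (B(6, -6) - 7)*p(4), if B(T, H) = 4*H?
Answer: 279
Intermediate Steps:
p(u) = 7 - u²
(B(6, -6) - 7)*p(4) = (4*(-6) - 7)*(7 - 1*4²) = (-24 - 7)*(7 - 1*16) = -31*(7 - 16) = -31*(-9) = 279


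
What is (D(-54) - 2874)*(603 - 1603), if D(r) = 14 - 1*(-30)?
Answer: 2830000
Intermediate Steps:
D(r) = 44 (D(r) = 14 + 30 = 44)
(D(-54) - 2874)*(603 - 1603) = (44 - 2874)*(603 - 1603) = -2830*(-1000) = 2830000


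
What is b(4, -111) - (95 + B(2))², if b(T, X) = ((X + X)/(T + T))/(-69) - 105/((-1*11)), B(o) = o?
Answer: -9511841/1012 ≈ -9399.0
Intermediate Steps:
b(T, X) = 105/11 - X/(69*T) (b(T, X) = ((2*X)/((2*T)))*(-1/69) - 105/(-11) = ((2*X)*(1/(2*T)))*(-1/69) - 105*(-1/11) = (X/T)*(-1/69) + 105/11 = -X/(69*T) + 105/11 = 105/11 - X/(69*T))
b(4, -111) - (95 + B(2))² = (105/11 - 1/69*(-111)/4) - (95 + 2)² = (105/11 - 1/69*(-111)*¼) - 1*97² = (105/11 + 37/92) - 1*9409 = 10067/1012 - 9409 = -9511841/1012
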